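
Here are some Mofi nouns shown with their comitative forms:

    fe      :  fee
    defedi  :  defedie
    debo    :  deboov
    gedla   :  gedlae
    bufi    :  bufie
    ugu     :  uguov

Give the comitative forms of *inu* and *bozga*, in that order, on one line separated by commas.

The suffix is conditioned by the last vowel: -ov when the last vowel of the stem is a rounded vowel (*debo*, *ugu*); -e when the last vowel of the stem is an unrounded vowel (*fe*, *defedi*, *gedla*, *bufi*).
Since the last vowel of *inu* is /u/ (a rounded vowel), it takes -ov, giving *inuov*.
The last vowel of *bozga* is /a/, which is an unrounded vowel, so the suffix is -e, giving *bozgae*.

inuov, bozgae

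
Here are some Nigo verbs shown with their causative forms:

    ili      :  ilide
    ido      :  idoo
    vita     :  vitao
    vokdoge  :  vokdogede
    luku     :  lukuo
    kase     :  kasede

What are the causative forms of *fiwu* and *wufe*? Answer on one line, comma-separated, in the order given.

fiwuo, wufede

Looking at the last vowel of each stem: -de when the last vowel of the stem is a front vowel (*ili*, *vokdoge*, *kase*); -o when the last vowel of the stem is a back vowel (*ido*, *vita*, *luku*).
Since the last vowel of *fiwu* is /u/ (a back vowel), it takes -o, giving *fiwuo*.
The last vowel of *wufe* is /e/, which is a front vowel, so the suffix is -de, giving *wufede*.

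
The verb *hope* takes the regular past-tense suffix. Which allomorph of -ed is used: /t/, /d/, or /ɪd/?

The stem *hope* ends in a voiceless consonant other than /t/.
The -ed suffix is realized as /ɪd/ after /t, d/; as /t/ after other voiceless consonants; and as /d/ after other voiced sounds.
So -ed on *hope* is pronounced /t/.

/t/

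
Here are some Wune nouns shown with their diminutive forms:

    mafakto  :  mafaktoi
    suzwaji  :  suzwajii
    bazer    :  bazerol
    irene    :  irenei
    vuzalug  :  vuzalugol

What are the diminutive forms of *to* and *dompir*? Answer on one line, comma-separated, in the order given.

toi, dompirol

The suffix is conditioned by the final sound: -ol when the stem ends in a consonant (*bazer*, *vuzalug*); -i when the stem ends in a vowel (*mafakto*, *suzwaji*, *irene*).
*to*: final sound = /o/, a vowel → -i → *toi*.
Since the final sound of *dompir* is /r/ (a consonant), it takes -ol, giving *dompirol*.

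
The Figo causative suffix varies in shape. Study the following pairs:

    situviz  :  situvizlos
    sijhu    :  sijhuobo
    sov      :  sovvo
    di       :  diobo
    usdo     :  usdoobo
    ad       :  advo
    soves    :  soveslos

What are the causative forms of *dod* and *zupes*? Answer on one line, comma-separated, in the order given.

dodvo, zupeslos

The alternation tracks the final sound of the stem — -los when the stem ends in a sibilant (*situviz*, *soves*); -vo when the stem ends in a non-sibilant consonant (*sov*, *ad*); -obo when the stem ends in a vowel (*sijhu*, *di*, *usdo*).
*dod* — final sound /d/ (a non-sibilant consonant) → -vo → *dodvo*.
Since the final sound of *zupes* is /s/ (a sibilant), it takes -los, giving *zupeslos*.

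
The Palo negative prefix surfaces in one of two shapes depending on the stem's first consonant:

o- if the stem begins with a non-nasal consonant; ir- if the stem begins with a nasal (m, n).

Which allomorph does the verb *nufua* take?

*nufua*: first consonant = /n/, a nasal → ir-.

ir-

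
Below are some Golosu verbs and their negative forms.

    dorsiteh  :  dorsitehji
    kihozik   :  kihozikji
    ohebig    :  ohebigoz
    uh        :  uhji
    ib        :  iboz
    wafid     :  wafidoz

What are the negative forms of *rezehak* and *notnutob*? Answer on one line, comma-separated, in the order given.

rezehakji, notnutoboz

Looking at the final consonant of each stem: -ji when the stem ends in a voiceless consonant (*dorsiteh*, *kihozik*, *uh*); -oz when the stem ends in a voiced consonant (*ohebig*, *ib*, *wafid*).
The final consonant of *rezehak* is /k/, which is voiceless, so the suffix is -ji, giving *rezehakji*.
Since the final consonant of *notnutob* is /b/ (voiced), it takes -oz, giving *notnutoboz*.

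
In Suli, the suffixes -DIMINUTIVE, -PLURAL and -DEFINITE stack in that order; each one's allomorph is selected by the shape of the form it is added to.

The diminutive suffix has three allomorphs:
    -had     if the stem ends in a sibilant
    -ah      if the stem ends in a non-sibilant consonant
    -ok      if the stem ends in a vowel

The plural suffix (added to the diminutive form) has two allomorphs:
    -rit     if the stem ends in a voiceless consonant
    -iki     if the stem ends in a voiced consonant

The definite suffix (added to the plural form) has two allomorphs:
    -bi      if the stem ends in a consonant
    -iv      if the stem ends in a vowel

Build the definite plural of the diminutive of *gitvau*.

The final sound of *gitvau* is /u/, which is a vowel, so the diminutive suffix is -ok, giving *gitvauok*.
The final consonant of the diminutive form *gitvauok* is /k/, which is voiceless, so the plural suffix is -rit, giving *gitvauokrit*.
The plural form *gitvauokrit* — final sound /t/ (a consonant) → -bi → *gitvauokritbi*.

gitvauokritbi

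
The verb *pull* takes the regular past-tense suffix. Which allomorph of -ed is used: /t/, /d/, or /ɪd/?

The stem *pull* ends in a voiced sound other than /d/.
The -ed suffix is realized as /ɪd/ after /t, d/; as /t/ after other voiceless consonants; and as /d/ after other voiced sounds.
So -ed on *pull* is pronounced /d/.

/d/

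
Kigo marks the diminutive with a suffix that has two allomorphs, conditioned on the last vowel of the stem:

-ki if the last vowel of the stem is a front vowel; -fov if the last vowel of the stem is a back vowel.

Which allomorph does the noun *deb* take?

-ki

The last vowel of *deb* is /e/, which is a front vowel, so the suffix is -ki.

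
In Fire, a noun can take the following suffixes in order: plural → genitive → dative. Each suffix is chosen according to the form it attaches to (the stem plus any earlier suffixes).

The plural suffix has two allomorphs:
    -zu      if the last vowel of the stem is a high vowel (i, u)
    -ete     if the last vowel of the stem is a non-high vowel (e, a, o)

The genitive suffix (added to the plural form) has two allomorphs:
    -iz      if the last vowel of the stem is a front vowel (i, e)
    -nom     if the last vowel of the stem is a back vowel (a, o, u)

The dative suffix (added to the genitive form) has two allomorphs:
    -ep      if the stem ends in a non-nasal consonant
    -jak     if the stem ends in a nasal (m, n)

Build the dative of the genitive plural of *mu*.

*mu* — last vowel /u/ (a high vowel) → -zu → *muzu*.
Since the last vowel of the plural form *muzu* is /u/ (a back vowel), it takes -nom, giving *muzunom*.
The final consonant of the genitive form *muzunom* is /m/, which is a nasal, so the dative suffix is -jak, giving *muzunomjak*.

muzunomjak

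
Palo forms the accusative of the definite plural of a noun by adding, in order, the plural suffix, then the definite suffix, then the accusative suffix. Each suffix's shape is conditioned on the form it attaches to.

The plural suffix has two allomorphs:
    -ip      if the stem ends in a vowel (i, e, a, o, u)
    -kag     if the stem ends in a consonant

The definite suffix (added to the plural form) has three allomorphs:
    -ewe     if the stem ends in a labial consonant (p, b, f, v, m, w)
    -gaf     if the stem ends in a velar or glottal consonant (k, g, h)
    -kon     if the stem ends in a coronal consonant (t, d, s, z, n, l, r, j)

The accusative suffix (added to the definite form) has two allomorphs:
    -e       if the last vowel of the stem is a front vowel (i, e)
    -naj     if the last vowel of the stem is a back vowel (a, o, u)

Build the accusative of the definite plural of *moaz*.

moazkaggafnaj

Since the final sound of *moaz* is /z/ (a consonant), it takes -kag, giving *moazkag*.
The plural form *moazkag*: final consonant = /g/, velar/glottal → -gaf → *moazkaggaf*.
The definite form *moazkaggaf* — last vowel /a/ (a back vowel) → -naj → *moazkaggafnaj*.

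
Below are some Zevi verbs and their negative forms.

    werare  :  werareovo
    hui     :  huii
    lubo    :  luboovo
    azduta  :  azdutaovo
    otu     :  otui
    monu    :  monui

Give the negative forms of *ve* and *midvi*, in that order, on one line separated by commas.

The suffix is conditioned by the last vowel: -i when the last vowel of the stem is a high vowel (*hui*, *otu*, *monu*); -ovo when the last vowel of the stem is a non-high vowel (*werare*, *lubo*, *azduta*).
*ve*: last vowel = /e/, a non-high vowel → -ovo → *veovo*.
*midvi* — last vowel /i/ (a high vowel) → -i → *midvii*.

veovo, midvii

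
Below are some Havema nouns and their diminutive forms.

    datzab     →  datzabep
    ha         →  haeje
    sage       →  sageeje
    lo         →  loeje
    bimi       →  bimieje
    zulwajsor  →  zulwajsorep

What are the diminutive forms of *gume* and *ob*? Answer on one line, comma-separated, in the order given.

The pattern is consonant vs. vowel: -ep when the stem ends in a consonant (*datzab*, *zulwajsor*); -eje when the stem ends in a vowel (*ha*, *sage*, *lo*, *bimi*).
The final sound of *gume* is /e/, which is a vowel, so the suffix is -eje, giving *gumeeje*.
*ob*: final sound = /b/, a consonant → -ep → *obep*.

gumeeje, obep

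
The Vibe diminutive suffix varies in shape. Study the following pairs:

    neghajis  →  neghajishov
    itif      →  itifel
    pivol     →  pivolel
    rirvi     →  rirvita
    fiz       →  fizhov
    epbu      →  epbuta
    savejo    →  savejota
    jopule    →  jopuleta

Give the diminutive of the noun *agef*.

Looking at the final sound of each stem: -hov when the stem ends in a sibilant (*neghajis*, *fiz*); -el when the stem ends in a non-sibilant consonant (*itif*, *pivol*); -ta when the stem ends in a vowel (*rirvi*, *epbu*, *savejo*, *jopule*).
*agef*: final sound = /f/, a non-sibilant consonant → -el → *agefel*.

agefel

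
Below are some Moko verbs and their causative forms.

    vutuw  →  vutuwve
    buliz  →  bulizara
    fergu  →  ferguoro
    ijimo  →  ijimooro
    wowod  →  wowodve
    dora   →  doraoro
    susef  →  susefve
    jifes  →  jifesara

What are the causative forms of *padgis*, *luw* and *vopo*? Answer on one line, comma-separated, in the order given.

padgisara, luwve, vopooro

The alternation tracks the final sound of the stem — -ara when the stem ends in a sibilant (*buliz*, *jifes*); -ve when the stem ends in a non-sibilant consonant (*vutuw*, *wowod*, *susef*); -oro when the stem ends in a vowel (*fergu*, *ijimo*, *dora*).
The final sound of *padgis* is /s/, which is a sibilant, so the suffix is -ara, giving *padgisara*.
The final sound of *luw* is /w/, which is a non-sibilant consonant, so the suffix is -ve, giving *luwve*.
Since the final sound of *vopo* is /o/ (a vowel), it takes -oro, giving *vopooro*.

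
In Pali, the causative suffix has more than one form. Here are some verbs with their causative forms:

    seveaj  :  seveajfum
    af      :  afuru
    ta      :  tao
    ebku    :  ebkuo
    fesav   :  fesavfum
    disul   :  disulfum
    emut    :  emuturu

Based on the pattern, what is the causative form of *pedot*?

Looking at the final sound of each stem: -uru when the stem ends in a voiceless consonant (*af*, *emut*); -fum when the stem ends in a voiced consonant (*seveaj*, *fesav*, *disul*); -o when the stem ends in a vowel (*ta*, *ebku*).
The final sound of *pedot* is /t/, which is a voiceless consonant, so the suffix is -uru, giving *pedoturu*.

pedoturu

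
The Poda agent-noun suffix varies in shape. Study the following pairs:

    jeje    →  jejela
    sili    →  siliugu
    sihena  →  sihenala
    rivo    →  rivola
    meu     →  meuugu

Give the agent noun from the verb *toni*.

Looking at the last vowel of each stem: -ugu when the last vowel of the stem is a high vowel (*sili*, *meu*); -la when the last vowel of the stem is a non-high vowel (*jeje*, *sihena*, *rivo*).
*toni*: last vowel = /i/, a high vowel → -ugu → *toniugu*.

toniugu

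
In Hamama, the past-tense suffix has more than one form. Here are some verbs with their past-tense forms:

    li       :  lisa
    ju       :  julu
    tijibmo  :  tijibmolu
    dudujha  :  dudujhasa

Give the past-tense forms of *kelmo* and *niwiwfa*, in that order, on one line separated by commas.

Looking at the last vowel of each stem: -lu when the last vowel of the stem is a rounded vowel (*ju*, *tijibmo*); -sa when the last vowel of the stem is an unrounded vowel (*li*, *dudujha*).
*kelmo* — last vowel /o/ (a rounded vowel) → -lu → *kelmolu*.
*niwiwfa*: last vowel = /a/, an unrounded vowel → -sa → *niwiwfasa*.

kelmolu, niwiwfasa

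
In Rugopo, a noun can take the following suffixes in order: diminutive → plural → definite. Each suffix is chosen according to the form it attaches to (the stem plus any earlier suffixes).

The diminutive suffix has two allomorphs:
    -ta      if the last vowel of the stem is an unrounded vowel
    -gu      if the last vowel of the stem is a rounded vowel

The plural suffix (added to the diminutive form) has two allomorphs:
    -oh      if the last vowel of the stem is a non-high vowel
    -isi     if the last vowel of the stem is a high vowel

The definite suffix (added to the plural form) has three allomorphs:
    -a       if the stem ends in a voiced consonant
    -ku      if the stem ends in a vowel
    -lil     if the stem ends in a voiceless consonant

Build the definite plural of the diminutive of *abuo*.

The last vowel of *abuo* is /o/, which is a rounded vowel, so the diminutive suffix is -gu, giving *abuogu*.
Since the last vowel of the diminutive form *abuogu* is /u/ (a high vowel), it takes -isi, giving *abuoguisi*.
The plural form *abuoguisi*: final sound = /i/, a vowel → -ku → *abuoguisiku*.

abuoguisiku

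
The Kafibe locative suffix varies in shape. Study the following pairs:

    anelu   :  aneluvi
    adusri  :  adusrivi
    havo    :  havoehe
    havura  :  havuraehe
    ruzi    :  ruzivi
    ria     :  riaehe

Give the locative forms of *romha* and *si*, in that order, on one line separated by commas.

romhaehe, sivi

Looking at the last vowel of each stem: -vi when the last vowel of the stem is a high vowel (*anelu*, *adusri*, *ruzi*); -ehe when the last vowel of the stem is a non-high vowel (*havo*, *havura*, *ria*).
The last vowel of *romha* is /a/, which is a non-high vowel, so the suffix is -ehe, giving *romhaehe*.
The last vowel of *si* is /i/, which is a high vowel, so the suffix is -vi, giving *sivi*.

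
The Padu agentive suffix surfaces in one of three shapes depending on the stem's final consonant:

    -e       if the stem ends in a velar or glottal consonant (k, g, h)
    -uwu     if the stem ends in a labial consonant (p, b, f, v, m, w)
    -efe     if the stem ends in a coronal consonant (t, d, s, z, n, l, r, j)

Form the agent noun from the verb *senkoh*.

senkohe

Since the final consonant of *senkoh* is /h/ (velar/glottal), it takes -e, giving *senkohe*.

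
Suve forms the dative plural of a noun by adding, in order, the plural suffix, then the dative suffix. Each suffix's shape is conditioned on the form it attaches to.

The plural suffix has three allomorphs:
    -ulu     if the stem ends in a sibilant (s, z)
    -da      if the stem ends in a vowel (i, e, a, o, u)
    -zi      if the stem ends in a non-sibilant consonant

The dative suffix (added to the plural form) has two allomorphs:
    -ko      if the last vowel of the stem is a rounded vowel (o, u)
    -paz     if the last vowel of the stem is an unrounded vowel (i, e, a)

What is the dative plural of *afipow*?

*afipow* — final sound /w/ (a non-sibilant consonant) → -zi → *afipowzi*.
Since the last vowel of the plural form *afipowzi* is /i/ (an unrounded vowel), it takes -paz, giving *afipowzipaz*.

afipowzipaz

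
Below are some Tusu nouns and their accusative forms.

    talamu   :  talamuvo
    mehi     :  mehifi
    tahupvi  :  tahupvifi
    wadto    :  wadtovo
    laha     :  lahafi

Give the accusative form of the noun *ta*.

tafi

The suffix is conditioned by the last vowel: -vo when the last vowel of the stem is a rounded vowel (*talamu*, *wadto*); -fi when the last vowel of the stem is an unrounded vowel (*mehi*, *tahupvi*, *laha*).
*ta* — last vowel /a/ (an unrounded vowel) → -fi → *tafi*.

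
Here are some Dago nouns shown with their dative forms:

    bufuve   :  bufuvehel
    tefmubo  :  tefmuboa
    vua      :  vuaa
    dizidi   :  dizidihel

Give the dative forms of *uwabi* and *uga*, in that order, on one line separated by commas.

uwabihel, ugaa

The pattern is front/back vowel harmony: -hel when the last vowel of the stem is a front vowel (*bufuve*, *dizidi*); -a when the last vowel of the stem is a back vowel (*tefmubo*, *vua*).
The last vowel of *uwabi* is /i/, which is a front vowel, so the suffix is -hel, giving *uwabihel*.
*uga*: last vowel = /a/, a back vowel → -a → *ugaa*.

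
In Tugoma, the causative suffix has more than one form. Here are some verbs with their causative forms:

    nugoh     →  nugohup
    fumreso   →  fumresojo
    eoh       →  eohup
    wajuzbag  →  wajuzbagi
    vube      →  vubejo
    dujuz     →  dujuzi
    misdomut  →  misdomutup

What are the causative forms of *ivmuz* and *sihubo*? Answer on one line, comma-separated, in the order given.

ivmuzi, sihubojo

The suffix is conditioned by the final sound: -up when the stem ends in a voiceless consonant (*nugoh*, *eoh*, *misdomut*); -i when the stem ends in a voiced consonant (*wajuzbag*, *dujuz*); -jo when the stem ends in a vowel (*fumreso*, *vube*).
Since the final sound of *ivmuz* is /z/ (a voiced consonant), it takes -i, giving *ivmuzi*.
Since the final sound of *sihubo* is /o/ (a vowel), it takes -jo, giving *sihubojo*.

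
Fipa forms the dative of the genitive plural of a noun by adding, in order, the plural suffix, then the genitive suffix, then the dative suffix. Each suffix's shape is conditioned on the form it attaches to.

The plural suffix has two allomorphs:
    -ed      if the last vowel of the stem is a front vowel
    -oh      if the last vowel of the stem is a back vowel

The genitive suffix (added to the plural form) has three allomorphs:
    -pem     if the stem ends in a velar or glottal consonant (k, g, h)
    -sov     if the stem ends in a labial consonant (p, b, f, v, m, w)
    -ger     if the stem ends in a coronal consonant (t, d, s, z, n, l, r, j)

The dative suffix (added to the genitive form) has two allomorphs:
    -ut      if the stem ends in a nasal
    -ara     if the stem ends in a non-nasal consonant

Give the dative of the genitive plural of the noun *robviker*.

robvikeredgerara

*robviker*: last vowel = /e/, a front vowel → -ed → *robvikered*.
The plural form *robvikered*: final consonant = /d/, coronal → -ger → *robvikeredger*.
Since the final consonant of the genitive form *robvikeredger* is /r/ (non-nasal), it takes -ara, giving *robvikeredgerara*.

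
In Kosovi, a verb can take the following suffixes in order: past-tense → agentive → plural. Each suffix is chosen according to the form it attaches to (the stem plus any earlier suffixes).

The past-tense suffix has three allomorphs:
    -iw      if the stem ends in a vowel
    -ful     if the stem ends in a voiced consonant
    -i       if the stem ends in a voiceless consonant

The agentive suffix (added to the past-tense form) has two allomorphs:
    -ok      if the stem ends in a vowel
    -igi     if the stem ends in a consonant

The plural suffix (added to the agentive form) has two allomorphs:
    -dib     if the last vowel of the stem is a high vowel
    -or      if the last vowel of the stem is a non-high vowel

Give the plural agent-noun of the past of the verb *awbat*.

Since the final sound of *awbat* is /t/ (a voiceless consonant), it takes -i, giving *awbati*.
Since the final sound of the past-tense form *awbati* is /i/ (a vowel), it takes -ok, giving *awbatiok*.
The agentive form *awbatiok* — last vowel /o/ (a non-high vowel) → -or → *awbatiokor*.

awbatiokor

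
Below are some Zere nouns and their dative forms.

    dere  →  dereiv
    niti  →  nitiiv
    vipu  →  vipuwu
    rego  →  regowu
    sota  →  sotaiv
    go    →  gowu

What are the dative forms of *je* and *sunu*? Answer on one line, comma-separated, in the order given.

The pattern is rounding harmony: -wu when the last vowel of the stem is a rounded vowel (*vipu*, *rego*, *go*); -iv when the last vowel of the stem is an unrounded vowel (*dere*, *niti*, *sota*).
*je* — last vowel /e/ (an unrounded vowel) → -iv → *jeiv*.
*sunu*: last vowel = /u/, a rounded vowel → -wu → *sunuwu*.

jeiv, sunuwu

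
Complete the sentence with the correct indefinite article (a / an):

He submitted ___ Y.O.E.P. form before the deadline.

The indefinite article is chosen by the initial *sound* of the following word, not its spelling.
The initialism *Y.O.E.P.* is read letter by letter; the first letter, Y, is pronounced /waɪ/, which begins with a consonant sound.
So the article is *a*: He submitted a Y.O.E.P. form before the deadline.

a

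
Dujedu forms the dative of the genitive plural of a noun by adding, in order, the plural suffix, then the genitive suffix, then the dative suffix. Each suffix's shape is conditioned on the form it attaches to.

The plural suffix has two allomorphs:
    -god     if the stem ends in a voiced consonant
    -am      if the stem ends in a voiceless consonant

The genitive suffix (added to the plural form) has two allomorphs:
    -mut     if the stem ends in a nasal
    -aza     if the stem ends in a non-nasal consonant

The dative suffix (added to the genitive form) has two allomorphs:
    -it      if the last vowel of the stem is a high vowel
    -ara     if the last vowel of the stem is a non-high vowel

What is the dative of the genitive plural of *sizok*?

sizokammutit

Since the final consonant of *sizok* is /k/ (voiceless), it takes -am, giving *sizokam*.
The plural form *sizokam* — final consonant /m/ (a nasal) → -mut → *sizokammut*.
The last vowel of the genitive form *sizokammut* is /u/, which is a high vowel, so the dative suffix is -it, giving *sizokammutit*.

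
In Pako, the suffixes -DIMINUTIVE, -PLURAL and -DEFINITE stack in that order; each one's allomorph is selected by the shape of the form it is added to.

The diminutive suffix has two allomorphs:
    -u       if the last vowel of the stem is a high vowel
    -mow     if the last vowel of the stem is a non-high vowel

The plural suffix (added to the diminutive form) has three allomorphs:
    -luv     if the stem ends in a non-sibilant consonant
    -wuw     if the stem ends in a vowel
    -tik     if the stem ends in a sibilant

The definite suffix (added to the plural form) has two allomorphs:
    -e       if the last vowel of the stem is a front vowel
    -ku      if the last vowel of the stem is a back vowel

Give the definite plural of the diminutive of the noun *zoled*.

zoledmowluvku

Since the last vowel of *zoled* is /e/ (a non-high vowel), it takes -mow, giving *zoledmow*.
The diminutive form *zoledmow*: final sound = /w/, a non-sibilant consonant → -luv → *zoledmowluv*.
Since the last vowel of the plural form *zoledmowluv* is /u/ (a back vowel), it takes -ku, giving *zoledmowluvku*.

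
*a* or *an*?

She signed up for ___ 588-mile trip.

a

The indefinite article is chosen by the initial *sound* of the following word, not its spelling.
The number *588* is spoken "five hundred …", beginning with /faɪv/ — a consonant sound.
So the article is *a*: She signed up for a 588-mile trip.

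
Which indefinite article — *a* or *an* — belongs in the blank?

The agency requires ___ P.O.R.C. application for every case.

The indefinite article is chosen by the initial *sound* of the following word, not its spelling.
The initialism *P.O.R.C.* is read letter by letter; the first letter, P, is pronounced /piː/, which begins with a consonant sound.
So the article is *a*: The agency requires a P.O.R.C. application for every case.

a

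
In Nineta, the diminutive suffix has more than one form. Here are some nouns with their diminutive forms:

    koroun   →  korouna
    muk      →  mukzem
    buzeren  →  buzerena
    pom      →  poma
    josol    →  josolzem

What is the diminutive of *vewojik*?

vewojikzem

The alternation tracks the final consonant of the stem — -a when the stem ends in a nasal (*koroun*, *buzeren*, *pom*); -zem when the stem ends in a non-nasal consonant (*muk*, *josol*).
The final consonant of *vewojik* is /k/, which is non-nasal, so the suffix is -zem, giving *vewojikzem*.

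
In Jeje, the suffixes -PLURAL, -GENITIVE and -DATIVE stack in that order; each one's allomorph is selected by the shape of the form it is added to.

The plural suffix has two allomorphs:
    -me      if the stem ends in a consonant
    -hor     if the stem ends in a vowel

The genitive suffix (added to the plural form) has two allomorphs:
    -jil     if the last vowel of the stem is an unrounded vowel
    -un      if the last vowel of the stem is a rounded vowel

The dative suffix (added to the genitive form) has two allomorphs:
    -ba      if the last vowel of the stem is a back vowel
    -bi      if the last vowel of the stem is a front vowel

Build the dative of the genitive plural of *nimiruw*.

nimiruwmejilbi

*nimiruw*: final sound = /w/, a consonant → -me → *nimiruwme*.
The plural form *nimiruwme* — last vowel /e/ (an unrounded vowel) → -jil → *nimiruwmejil*.
Since the last vowel of the genitive form *nimiruwmejil* is /i/ (a front vowel), it takes -bi, giving *nimiruwmejilbi*.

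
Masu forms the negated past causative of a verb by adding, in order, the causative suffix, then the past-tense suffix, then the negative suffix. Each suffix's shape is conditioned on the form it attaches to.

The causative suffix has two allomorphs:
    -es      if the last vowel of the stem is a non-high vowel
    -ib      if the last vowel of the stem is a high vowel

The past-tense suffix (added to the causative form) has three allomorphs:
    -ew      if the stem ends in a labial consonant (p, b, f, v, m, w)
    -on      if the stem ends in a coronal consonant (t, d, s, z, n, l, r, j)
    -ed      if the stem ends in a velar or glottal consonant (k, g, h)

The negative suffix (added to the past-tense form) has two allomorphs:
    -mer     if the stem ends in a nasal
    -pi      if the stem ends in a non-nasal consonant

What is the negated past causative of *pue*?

Since the last vowel of *pue* is /e/ (a non-high vowel), it takes -es, giving *puees*.
Since the final consonant of the causative form *puees* is /s/ (coronal), it takes -on, giving *pueeson*.
The past-tense form *pueeson*: final consonant = /n/, a nasal → -mer → *pueesonmer*.

pueesonmer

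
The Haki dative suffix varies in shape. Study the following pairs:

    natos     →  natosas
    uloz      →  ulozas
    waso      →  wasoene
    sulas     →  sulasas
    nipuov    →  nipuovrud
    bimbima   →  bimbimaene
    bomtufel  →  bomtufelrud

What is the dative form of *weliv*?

The alternation tracks the final sound of the stem — -as when the stem ends in a sibilant (*natos*, *uloz*, *sulas*); -rud when the stem ends in a non-sibilant consonant (*nipuov*, *bomtufel*); -ene when the stem ends in a vowel (*waso*, *bimbima*).
The final sound of *weliv* is /v/, which is a non-sibilant consonant, so the suffix is -rud, giving *welivrud*.

welivrud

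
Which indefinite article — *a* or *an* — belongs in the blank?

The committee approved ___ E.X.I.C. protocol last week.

The indefinite article is chosen by the initial *sound* of the following word, not its spelling.
The initialism *E.X.I.C.* is read letter by letter; the first letter, E, is pronounced /iː/, which begins with a vowel sound.
So the article is *an*: The committee approved an E.X.I.C. protocol last week.

an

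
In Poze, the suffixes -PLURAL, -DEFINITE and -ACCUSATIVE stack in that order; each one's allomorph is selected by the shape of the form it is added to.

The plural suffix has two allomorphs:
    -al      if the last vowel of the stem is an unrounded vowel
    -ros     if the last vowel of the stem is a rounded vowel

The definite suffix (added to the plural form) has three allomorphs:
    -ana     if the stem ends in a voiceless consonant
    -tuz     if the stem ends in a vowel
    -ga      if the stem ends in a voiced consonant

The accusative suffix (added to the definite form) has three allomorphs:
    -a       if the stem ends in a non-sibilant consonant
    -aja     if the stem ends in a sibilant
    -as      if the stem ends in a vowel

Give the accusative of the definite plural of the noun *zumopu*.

zumopurosanaas

*zumopu* — last vowel /u/ (a rounded vowel) → -ros → *zumopuros*.
The plural form *zumopuros* — final sound /s/ (a voiceless consonant) → -ana → *zumopurosana*.
The final sound of the definite form *zumopurosana* is /a/, which is a vowel, so the accusative suffix is -as, giving *zumopurosanaas*.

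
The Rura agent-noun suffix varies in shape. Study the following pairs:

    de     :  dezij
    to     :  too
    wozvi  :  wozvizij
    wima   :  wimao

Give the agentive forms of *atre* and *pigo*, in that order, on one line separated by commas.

atrezij, pigoo

The pattern is front/back vowel harmony: -zij when the last vowel of the stem is a front vowel (*de*, *wozvi*); -o when the last vowel of the stem is a back vowel (*to*, *wima*).
*atre*: last vowel = /e/, a front vowel → -zij → *atrezij*.
*pigo* — last vowel /o/ (a back vowel) → -o → *pigoo*.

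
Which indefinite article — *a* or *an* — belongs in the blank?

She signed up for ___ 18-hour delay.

an

The indefinite article is chosen by the initial *sound* of the following word, not its spelling.
The number *18* is spoken "eighteen", beginning with /ˌeɪˈtiːn/ — a vowel sound.
So the article is *an*: She signed up for an 18-hour delay.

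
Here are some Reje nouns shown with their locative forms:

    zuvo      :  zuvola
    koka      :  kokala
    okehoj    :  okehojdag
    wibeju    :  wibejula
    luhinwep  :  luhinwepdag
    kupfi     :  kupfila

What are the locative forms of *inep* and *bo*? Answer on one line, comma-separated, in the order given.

The suffix is conditioned by the final sound: -dag when the stem ends in a consonant (*okehoj*, *luhinwep*); -la when the stem ends in a vowel (*zuvo*, *koka*, *wibeju*, *kupfi*).
*inep*: final sound = /p/, a consonant → -dag → *inepdag*.
Since the final sound of *bo* is /o/ (a vowel), it takes -la, giving *bola*.

inepdag, bola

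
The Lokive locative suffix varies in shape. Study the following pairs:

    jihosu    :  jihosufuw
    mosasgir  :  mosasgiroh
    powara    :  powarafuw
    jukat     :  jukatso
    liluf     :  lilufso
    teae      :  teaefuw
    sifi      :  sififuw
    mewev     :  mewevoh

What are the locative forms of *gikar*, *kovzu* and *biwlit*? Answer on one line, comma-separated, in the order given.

Looking at the final sound of each stem: -so when the stem ends in a voiceless consonant (*jukat*, *liluf*); -oh when the stem ends in a voiced consonant (*mosasgir*, *mewev*); -fuw when the stem ends in a vowel (*jihosu*, *powara*, *teae*, *sifi*).
*gikar* — final sound /r/ (a voiced consonant) → -oh → *gikaroh*.
*kovzu* — final sound /u/ (a vowel) → -fuw → *kovzufuw*.
Since the final sound of *biwlit* is /t/ (a voiceless consonant), it takes -so, giving *biwlitso*.

gikaroh, kovzufuw, biwlitso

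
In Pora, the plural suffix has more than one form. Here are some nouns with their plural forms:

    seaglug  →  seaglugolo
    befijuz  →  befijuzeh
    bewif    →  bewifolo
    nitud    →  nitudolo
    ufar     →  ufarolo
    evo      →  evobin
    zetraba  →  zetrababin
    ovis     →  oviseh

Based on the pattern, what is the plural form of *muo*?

The pattern is sibilance of the final sound: -eh when the stem ends in a sibilant (*befijuz*, *ovis*); -olo when the stem ends in a non-sibilant consonant (*seaglug*, *bewif*, *nitud*, *ufar*); -bin when the stem ends in a vowel (*evo*, *zetraba*).
Since the final sound of *muo* is /o/ (a vowel), it takes -bin, giving *muobin*.

muobin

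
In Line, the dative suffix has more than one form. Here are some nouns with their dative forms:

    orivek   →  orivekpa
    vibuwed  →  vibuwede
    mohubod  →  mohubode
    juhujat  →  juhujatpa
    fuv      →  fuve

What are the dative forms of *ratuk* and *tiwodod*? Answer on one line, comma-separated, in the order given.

Looking at the final consonant of each stem: -pa when the stem ends in a voiceless consonant (*orivek*, *juhujat*); -e when the stem ends in a voiced consonant (*vibuwed*, *mohubod*, *fuv*).
*ratuk*: final consonant = /k/, voiceless → -pa → *ratukpa*.
Since the final consonant of *tiwodod* is /d/ (voiced), it takes -e, giving *tiwodode*.

ratukpa, tiwodode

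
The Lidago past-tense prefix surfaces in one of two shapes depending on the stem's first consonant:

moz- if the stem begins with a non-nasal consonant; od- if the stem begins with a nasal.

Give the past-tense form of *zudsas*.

mozzudsas

*zudsas*: first consonant = /z/, non-nasal → moz- → *mozzudsas*.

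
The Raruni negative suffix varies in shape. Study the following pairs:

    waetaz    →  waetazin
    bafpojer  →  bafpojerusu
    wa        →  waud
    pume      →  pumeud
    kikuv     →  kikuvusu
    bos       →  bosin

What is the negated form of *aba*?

Looking at the final sound of each stem: -in when the stem ends in a sibilant (*waetaz*, *bos*); -usu when the stem ends in a non-sibilant consonant (*bafpojer*, *kikuv*); -ud when the stem ends in a vowel (*wa*, *pume*).
Since the final sound of *aba* is /a/ (a vowel), it takes -ud, giving *abaud*.

abaud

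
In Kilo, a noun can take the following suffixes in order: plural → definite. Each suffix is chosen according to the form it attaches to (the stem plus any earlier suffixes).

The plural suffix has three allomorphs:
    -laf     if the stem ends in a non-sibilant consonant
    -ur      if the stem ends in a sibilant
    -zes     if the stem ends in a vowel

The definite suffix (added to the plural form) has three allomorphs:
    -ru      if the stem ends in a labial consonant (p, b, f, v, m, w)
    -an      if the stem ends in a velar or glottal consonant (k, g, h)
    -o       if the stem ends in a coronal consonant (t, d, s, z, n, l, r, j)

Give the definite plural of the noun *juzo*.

*juzo*: final sound = /o/, a vowel → -zes → *juzozes*.
The final consonant of the plural form *juzozes* is /s/, which is coronal, so the definite suffix is -o, giving *juzozeso*.

juzozeso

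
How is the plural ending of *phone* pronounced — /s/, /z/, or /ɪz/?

The stem *phone* ends in a voiced non-sibilant sound.
The plural suffix surfaces as /ɪz/ after sibilants, /s/ after other voiceless consonants, and /z/ after other voiced sounds.
So the plural -s on *phone* is pronounced /z/.

/z/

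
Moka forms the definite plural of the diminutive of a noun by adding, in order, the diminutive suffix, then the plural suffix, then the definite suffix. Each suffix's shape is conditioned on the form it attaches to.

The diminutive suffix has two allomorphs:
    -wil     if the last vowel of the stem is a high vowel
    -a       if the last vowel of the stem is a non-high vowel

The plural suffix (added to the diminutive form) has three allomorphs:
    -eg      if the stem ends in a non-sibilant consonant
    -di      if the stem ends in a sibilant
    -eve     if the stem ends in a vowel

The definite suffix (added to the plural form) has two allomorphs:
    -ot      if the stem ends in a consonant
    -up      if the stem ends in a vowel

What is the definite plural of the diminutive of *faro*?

faroaeveup

Since the last vowel of *faro* is /o/ (a non-high vowel), it takes -a, giving *faroa*.
The diminutive form *faroa* — final sound /a/ (a vowel) → -eve → *faroaeve*.
Since the final sound of the plural form *faroaeve* is /e/ (a vowel), it takes -up, giving *faroaeveup*.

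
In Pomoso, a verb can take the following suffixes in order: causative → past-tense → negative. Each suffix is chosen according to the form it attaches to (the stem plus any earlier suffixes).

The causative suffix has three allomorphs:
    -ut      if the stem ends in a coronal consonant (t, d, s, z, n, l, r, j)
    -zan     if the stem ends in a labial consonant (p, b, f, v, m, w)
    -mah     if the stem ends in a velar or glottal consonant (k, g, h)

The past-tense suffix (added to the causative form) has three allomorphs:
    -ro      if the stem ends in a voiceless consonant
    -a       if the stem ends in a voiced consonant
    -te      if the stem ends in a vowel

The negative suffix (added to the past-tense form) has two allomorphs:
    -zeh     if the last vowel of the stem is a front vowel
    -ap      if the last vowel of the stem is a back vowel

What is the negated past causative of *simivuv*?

simivuvzanaap

*simivuv*: final consonant = /v/, labial → -zan → *simivuvzan*.
Since the final sound of the causative form *simivuvzan* is /n/ (a voiced consonant), it takes -a, giving *simivuvzana*.
The past-tense form *simivuvzana* — last vowel /a/ (a back vowel) → -ap → *simivuvzanaap*.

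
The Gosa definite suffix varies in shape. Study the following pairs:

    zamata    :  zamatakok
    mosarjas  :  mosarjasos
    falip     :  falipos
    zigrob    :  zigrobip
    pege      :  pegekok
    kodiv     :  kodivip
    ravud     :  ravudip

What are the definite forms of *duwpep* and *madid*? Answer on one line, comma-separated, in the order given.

Looking at the final sound of each stem: -os when the stem ends in a voiceless consonant (*mosarjas*, *falip*); -ip when the stem ends in a voiced consonant (*zigrob*, *kodiv*, *ravud*); -kok when the stem ends in a vowel (*zamata*, *pege*).
*duwpep* — final sound /p/ (a voiceless consonant) → -os → *duwpepos*.
*madid*: final sound = /d/, a voiced consonant → -ip → *madidip*.

duwpepos, madidip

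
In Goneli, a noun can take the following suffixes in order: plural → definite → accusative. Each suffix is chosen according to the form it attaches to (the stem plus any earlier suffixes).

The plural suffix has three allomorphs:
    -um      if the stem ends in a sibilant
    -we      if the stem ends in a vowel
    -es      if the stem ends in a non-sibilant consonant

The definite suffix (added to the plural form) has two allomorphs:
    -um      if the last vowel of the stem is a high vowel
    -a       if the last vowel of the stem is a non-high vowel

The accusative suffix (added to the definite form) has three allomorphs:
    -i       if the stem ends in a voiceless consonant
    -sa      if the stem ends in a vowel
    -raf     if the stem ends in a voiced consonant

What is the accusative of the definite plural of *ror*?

*ror*: final sound = /r/, a non-sibilant consonant → -es → *rores*.
The plural form *rores* — last vowel /e/ (a non-high vowel) → -a → *roresa*.
The definite form *roresa*: final sound = /a/, a vowel → -sa → *roresasa*.

roresasa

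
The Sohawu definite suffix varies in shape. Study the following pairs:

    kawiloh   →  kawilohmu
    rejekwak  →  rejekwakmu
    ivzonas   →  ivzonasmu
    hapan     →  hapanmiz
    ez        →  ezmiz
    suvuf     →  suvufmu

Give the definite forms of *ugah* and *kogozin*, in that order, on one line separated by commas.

ugahmu, kogozinmiz

The suffix is conditioned by the final consonant: -mu when the stem ends in a voiceless consonant (*kawiloh*, *rejekwak*, *ivzonas*, *suvuf*); -miz when the stem ends in a voiced consonant (*hapan*, *ez*).
*ugah* — final consonant /h/ (voiceless) → -mu → *ugahmu*.
Since the final consonant of *kogozin* is /n/ (voiced), it takes -miz, giving *kogozinmiz*.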